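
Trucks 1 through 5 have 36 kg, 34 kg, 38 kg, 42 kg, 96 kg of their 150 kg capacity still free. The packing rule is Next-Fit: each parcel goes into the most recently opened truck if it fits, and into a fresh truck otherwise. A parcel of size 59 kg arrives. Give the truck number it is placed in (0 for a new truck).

5

Next-Fit only looks at truck 5, which has 96 kg free.
59 kg fits there.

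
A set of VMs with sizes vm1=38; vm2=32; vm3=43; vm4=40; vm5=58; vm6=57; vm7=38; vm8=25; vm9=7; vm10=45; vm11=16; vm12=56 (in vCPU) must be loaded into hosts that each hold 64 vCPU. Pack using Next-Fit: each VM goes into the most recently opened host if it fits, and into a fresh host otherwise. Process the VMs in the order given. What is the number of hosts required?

vm1 (38 vCPU) → host 1 (remaining 26 vCPU)
vm2 (32 vCPU) → host 2 (remaining 32 vCPU)
vm3 (43 vCPU) → host 3 (remaining 21 vCPU)
vm4 (40 vCPU) → host 4 (remaining 24 vCPU)
vm5 (58 vCPU) → host 5 (remaining 6 vCPU)
vm6 (57 vCPU) → host 6 (remaining 7 vCPU)
vm7 (38 vCPU) → host 7 (remaining 26 vCPU)
vm8 (25 vCPU) → host 7 (remaining 1 vCPU)
vm9 (7 vCPU) → host 8 (remaining 57 vCPU)
vm10 (45 vCPU) → host 8 (remaining 12 vCPU)
vm11 (16 vCPU) → host 9 (remaining 48 vCPU)
vm12 (56 vCPU) → host 10 (remaining 8 vCPU)

10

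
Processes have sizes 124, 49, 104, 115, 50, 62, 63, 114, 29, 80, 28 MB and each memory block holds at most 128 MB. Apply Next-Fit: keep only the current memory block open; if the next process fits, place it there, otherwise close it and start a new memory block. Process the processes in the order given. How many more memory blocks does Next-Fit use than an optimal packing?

Next-Fit: [124] [49] [104] [115] [50,62] [63] [114] [29,80] [28] → 9 memory blocks.
Total size 818 MB; any packing needs at least ⌈818/128⌉ = 7 memory blocks.
An optimal packing achieves that bound: [124] [115] [114] [104] [80,29] [63,62] [50,49,28] → 7 memory blocks.
Excess: 9 − 7 = 2.

2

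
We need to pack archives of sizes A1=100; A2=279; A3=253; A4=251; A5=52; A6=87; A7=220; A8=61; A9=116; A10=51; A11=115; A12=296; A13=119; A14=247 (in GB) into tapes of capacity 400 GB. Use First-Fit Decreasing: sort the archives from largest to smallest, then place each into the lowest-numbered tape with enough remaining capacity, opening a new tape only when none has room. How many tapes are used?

Sorted descending: 296, 279, 253, 251, 247, 220, 119, 116, 115, 100, 87, 61, 52, 51.
Put 296 GB in tape 1; 104 GB remain.
Put 279 GB in tape 2; 121 GB remain.
Put 253 GB in tape 3; 147 GB remain.
Put 251 GB in tape 4; 149 GB remain.
Put 247 GB in tape 5; 153 GB remain.
Put 220 GB in tape 6; 180 GB remain.
Put 119 GB in tape 2; 2 GB remain.
Put 116 GB in tape 3; 31 GB remain.
Put 115 GB in tape 4; 34 GB remain.
Put 100 GB in tape 1; 4 GB remain.
Put 87 GB in tape 5; 66 GB remain.
Put 61 GB in tape 5; 5 GB remain.
Put 52 GB in tape 6; 128 GB remain.
Put 51 GB in tape 6; 77 GB remain.
Final tapes: [296,100] [279,119] [253,116] [251,115] [247,87,61] [220,52,51].

6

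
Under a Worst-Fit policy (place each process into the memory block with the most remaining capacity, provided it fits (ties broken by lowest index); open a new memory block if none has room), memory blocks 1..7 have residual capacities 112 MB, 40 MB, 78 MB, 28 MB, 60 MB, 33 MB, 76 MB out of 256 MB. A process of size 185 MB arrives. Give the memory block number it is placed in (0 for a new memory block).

No memory block has ≥ 185 MB free, so a new memory block is opened.

0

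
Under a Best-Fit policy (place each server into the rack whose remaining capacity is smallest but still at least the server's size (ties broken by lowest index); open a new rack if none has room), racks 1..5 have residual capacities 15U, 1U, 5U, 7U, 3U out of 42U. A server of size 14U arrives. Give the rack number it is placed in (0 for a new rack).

Racks with room: rack 1 (15U).
Tightest fit is rack 1 with 15U free.

1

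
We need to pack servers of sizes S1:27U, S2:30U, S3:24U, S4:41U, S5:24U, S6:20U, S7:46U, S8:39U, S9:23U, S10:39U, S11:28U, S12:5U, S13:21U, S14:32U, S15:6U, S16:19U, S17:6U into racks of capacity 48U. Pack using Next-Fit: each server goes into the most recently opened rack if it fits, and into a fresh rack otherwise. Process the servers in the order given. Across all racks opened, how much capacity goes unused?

rack 1: place S1 (27U), 21U left
rack 2: place S2 (30U), 18U left
rack 3: place S3 (24U), 24U left
rack 4: place S4 (41U), 7U left
rack 5: place S5 (24U), 24U left
rack 5: place S6 (20U), 4U left
rack 6: place S7 (46U), 2U left
rack 7: place S8 (39U), 9U left
rack 8: place S9 (23U), 25U left
rack 9: place S10 (39U), 9U left
rack 10: place S11 (28U), 20U left
rack 10: place S12 (5U), 15U left
rack 11: place S13 (21U), 27U left
rack 12: place S14 (32U), 16U left
rack 12: place S15 (6U), 10U left
rack 13: place S16 (19U), 29U left
rack 13: place S17 (6U), 23U left
13 racks × 48U = 624U; used 430U; unused 194U.

194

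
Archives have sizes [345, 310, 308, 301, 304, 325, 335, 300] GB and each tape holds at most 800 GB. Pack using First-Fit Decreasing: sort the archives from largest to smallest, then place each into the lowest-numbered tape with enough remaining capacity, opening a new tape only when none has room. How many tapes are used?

4 tapes

Sorted descending: 345, 335, 325, 310, 308, 304, 301, 300.
tape 1: place 345 GB, 455 GB left
tape 1: place 335 GB, 120 GB left
tape 2: place 325 GB, 475 GB left
tape 2: place 310 GB, 165 GB left
tape 3: place 308 GB, 492 GB left
tape 3: place 304 GB, 188 GB left
tape 4: place 301 GB, 499 GB left
tape 4: place 300 GB, 199 GB left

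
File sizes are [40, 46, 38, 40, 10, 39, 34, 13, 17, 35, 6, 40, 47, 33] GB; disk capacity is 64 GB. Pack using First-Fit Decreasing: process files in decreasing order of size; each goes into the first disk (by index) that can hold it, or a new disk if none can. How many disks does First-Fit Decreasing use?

10 disks

Sorted descending: 47, 46, 40, 40, 40, 39, 38, 35, 34, 33, 17, 13, 10, 6.
Put 47 GB in disk 1; 17 GB remain.
Put 46 GB in disk 2; 18 GB remain.
Put 40 GB in disk 3; 24 GB remain.
Put 40 GB in disk 4; 24 GB remain.
Put 40 GB in disk 5; 24 GB remain.
Put 39 GB in disk 6; 25 GB remain.
Put 38 GB in disk 7; 26 GB remain.
Put 35 GB in disk 8; 29 GB remain.
Put 34 GB in disk 9; 30 GB remain.
Put 33 GB in disk 10; 31 GB remain.
Put 17 GB in disk 1; 0 GB remain.
Put 13 GB in disk 2; 5 GB remain.
Put 10 GB in disk 3; 14 GB remain.
Put 6 GB in disk 3; 8 GB remain.
Final disks: [47,17] [46,13] [40,10,6] [40] [40] [39] [38] [35] [34] [33].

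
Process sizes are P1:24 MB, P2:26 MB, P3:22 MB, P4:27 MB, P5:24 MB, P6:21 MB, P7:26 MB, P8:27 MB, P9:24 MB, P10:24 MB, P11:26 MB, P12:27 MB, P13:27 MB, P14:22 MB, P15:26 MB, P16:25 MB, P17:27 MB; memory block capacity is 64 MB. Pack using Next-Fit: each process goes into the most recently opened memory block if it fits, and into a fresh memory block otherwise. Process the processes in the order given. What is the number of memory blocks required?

Put P1 (24 MB) in memory block 1; 40 MB remain.
Put P2 (26 MB) in memory block 1; 14 MB remain.
Put P3 (22 MB) in memory block 2; 42 MB remain.
Put P4 (27 MB) in memory block 2; 15 MB remain.
Put P5 (24 MB) in memory block 3; 40 MB remain.
Put P6 (21 MB) in memory block 3; 19 MB remain.
Put P7 (26 MB) in memory block 4; 38 MB remain.
Put P8 (27 MB) in memory block 4; 11 MB remain.
Put P9 (24 MB) in memory block 5; 40 MB remain.
Put P10 (24 MB) in memory block 5; 16 MB remain.
Put P11 (26 MB) in memory block 6; 38 MB remain.
Put P12 (27 MB) in memory block 6; 11 MB remain.
Put P13 (27 MB) in memory block 7; 37 MB remain.
Put P14 (22 MB) in memory block 7; 15 MB remain.
Put P15 (26 MB) in memory block 8; 38 MB remain.
Put P16 (25 MB) in memory block 8; 13 MB remain.
Put P17 (27 MB) in memory block 9; 37 MB remain.

9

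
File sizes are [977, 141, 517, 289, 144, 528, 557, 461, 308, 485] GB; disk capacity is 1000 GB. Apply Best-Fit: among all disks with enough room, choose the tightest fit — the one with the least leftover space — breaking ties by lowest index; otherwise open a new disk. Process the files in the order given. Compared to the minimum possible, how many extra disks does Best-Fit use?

Best-Fit: [977] [141,517,289] [144,528,308] [557] [461,485] → 5 disks.
Total size 4407 GB; any packing needs at least ⌈4407/1000⌉ = 5 disks.
So 5 is already optimal.

0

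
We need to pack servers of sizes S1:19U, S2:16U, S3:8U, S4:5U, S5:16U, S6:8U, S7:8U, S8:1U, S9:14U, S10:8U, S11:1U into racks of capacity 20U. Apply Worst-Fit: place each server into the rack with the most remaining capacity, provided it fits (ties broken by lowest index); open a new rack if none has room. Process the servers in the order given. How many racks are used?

rack 1: place S1 (19U), 1U left
rack 2: place S2 (16U), 4U left
rack 3: place S3 (8U), 12U left
rack 3: place S4 (5U), 7U left
rack 4: place S5 (16U), 4U left
rack 5: place S6 (8U), 12U left
rack 5: place S7 (8U), 4U left
rack 3: place S8 (1U), 6U left
rack 6: place S9 (14U), 6U left
rack 7: place S10 (8U), 12U left
rack 7: place S11 (1U), 11U left
Final racks: [19] [16] [8,5,1] [16] [8,8] [14] [8,1].

7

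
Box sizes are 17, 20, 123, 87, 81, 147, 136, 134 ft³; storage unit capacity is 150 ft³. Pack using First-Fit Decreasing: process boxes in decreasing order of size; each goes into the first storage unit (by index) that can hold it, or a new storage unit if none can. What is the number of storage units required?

Sorted descending: 147, 136, 134, 123, 87, 81, 20, 17.
Put 147 ft³ in storage unit 1; 3 ft³ remain.
Put 136 ft³ in storage unit 2; 14 ft³ remain.
Put 134 ft³ in storage unit 3; 16 ft³ remain.
Put 123 ft³ in storage unit 4; 27 ft³ remain.
Put 87 ft³ in storage unit 5; 63 ft³ remain.
Put 81 ft³ in storage unit 6; 69 ft³ remain.
Put 20 ft³ in storage unit 4; 7 ft³ remain.
Put 17 ft³ in storage unit 5; 46 ft³ remain.
Final storage units: [147] [136] [134] [123,20] [87,17] [81].

6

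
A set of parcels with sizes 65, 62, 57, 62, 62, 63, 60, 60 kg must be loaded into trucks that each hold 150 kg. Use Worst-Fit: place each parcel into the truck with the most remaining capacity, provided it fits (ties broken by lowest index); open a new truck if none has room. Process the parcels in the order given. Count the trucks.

4

truck 1: place 65 kg, 85 kg left
truck 1: place 62 kg, 23 kg left
truck 2: place 57 kg, 93 kg left
truck 2: place 62 kg, 31 kg left
truck 3: place 62 kg, 88 kg left
truck 3: place 63 kg, 25 kg left
truck 4: place 60 kg, 90 kg left
truck 4: place 60 kg, 30 kg left
Final trucks: [65,62] [57,62] [62,63] [60,60].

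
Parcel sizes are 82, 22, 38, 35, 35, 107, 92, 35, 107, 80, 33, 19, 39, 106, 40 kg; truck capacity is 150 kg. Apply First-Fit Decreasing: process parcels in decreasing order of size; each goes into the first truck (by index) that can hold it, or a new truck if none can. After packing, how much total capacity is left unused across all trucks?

Sorted descending: 107, 107, 106, 92, 82, 80, 40, 39, 38, 35, 35, 35, 33, 22, 19.
truck 1: place 107 kg, 43 kg left
truck 2: place 107 kg, 43 kg left
truck 3: place 106 kg, 44 kg left
truck 4: place 92 kg, 58 kg left
truck 5: place 82 kg, 68 kg left
truck 6: place 80 kg, 70 kg left
truck 1: place 40 kg, 3 kg left
truck 2: place 39 kg, 4 kg left
truck 3: place 38 kg, 6 kg left
truck 4: place 35 kg, 23 kg left
truck 5: place 35 kg, 33 kg left
truck 6: place 35 kg, 35 kg left
truck 5: place 33 kg, 0 kg left
truck 4: place 22 kg, 1 kg left
truck 6: place 19 kg, 16 kg left
6 trucks × 150 kg = 900 kg; used 870 kg; unused 30 kg.

30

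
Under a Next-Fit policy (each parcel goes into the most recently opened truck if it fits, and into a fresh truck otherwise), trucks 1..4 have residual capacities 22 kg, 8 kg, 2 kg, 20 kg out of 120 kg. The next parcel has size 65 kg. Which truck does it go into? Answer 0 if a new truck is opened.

0

Next-Fit only looks at truck 4, which has 20 kg free.
65 kg does not fit, so a new truck is opened.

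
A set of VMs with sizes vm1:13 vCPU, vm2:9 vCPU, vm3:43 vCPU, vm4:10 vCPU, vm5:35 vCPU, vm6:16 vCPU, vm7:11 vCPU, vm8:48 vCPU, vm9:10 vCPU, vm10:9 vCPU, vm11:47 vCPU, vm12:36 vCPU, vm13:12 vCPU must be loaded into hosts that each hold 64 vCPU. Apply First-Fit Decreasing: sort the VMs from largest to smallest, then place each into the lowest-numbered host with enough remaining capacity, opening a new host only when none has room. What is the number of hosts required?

5 hosts

Sorted descending: 48, 47, 43, 36, 35, 16, 13, 12, 11, 10, 10, 9, 9.
Put 48 vCPU in host 1; 16 vCPU remain.
Put 47 vCPU in host 2; 17 vCPU remain.
Put 43 vCPU in host 3; 21 vCPU remain.
Put 36 vCPU in host 4; 28 vCPU remain.
Put 35 vCPU in host 5; 29 vCPU remain.
Put 16 vCPU in host 1; 0 vCPU remain.
Put 13 vCPU in host 2; 4 vCPU remain.
Put 12 vCPU in host 3; 9 vCPU remain.
Put 11 vCPU in host 4; 17 vCPU remain.
Put 10 vCPU in host 4; 7 vCPU remain.
Put 10 vCPU in host 5; 19 vCPU remain.
Put 9 vCPU in host 3; 0 vCPU remain.
Put 9 vCPU in host 5; 10 vCPU remain.
Final hosts: [48,16] [47,13] [43,12,9] [36,11,10] [35,10,9].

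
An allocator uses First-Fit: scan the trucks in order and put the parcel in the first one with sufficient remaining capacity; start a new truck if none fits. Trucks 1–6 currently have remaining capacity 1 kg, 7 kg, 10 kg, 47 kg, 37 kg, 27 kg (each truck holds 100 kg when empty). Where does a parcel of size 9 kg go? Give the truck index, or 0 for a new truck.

3

Trucks with room: truck 3 (10 kg), truck 4 (47 kg), truck 5 (37 kg), truck 6 (27 kg).
The first with room is truck 3.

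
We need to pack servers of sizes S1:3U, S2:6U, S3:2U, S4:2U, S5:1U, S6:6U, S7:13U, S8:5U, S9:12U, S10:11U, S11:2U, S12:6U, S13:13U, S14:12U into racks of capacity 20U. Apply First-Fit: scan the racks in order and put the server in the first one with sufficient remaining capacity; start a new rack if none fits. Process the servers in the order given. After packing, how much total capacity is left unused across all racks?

rack 1: place S1 (3U), 17U left
rack 1: place S2 (6U), 11U left
rack 1: place S3 (2U), 9U left
rack 1: place S4 (2U), 7U left
rack 1: place S5 (1U), 6U left
rack 1: place S6 (6U), 0U left
rack 2: place S7 (13U), 7U left
rack 2: place S8 (5U), 2U left
rack 3: place S9 (12U), 8U left
rack 4: place S10 (11U), 9U left
rack 2: place S11 (2U), 0U left
rack 3: place S12 (6U), 2U left
rack 5: place S13 (13U), 7U left
rack 6: place S14 (12U), 8U left
6 racks × 20U = 120U; used 94U; unused 26U.

26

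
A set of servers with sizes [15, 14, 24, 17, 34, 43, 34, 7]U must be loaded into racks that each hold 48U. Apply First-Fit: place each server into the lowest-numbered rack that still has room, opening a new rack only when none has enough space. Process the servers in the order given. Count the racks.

5

rack 1: place 15U, 33U left
rack 1: place 14U, 19U left
rack 2: place 24U, 24U left
rack 1: place 17U, 2U left
rack 3: place 34U, 14U left
rack 4: place 43U, 5U left
rack 5: place 34U, 14U left
rack 2: place 7U, 17U left
Final racks: [15,14,17] [24,7] [34] [43] [34].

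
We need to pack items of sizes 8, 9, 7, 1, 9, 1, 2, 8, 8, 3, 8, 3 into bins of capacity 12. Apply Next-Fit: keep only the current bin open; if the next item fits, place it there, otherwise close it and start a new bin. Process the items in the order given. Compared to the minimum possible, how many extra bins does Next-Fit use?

Next-Fit: [8] [9] [7,1] [9,1,2] [8] [8,3] [8,3] → 7 bins.
7 items exceed 6 (half the capacity), and no two of those can share a bin, so at least 7 bins are needed.
So 7 is already optimal.

0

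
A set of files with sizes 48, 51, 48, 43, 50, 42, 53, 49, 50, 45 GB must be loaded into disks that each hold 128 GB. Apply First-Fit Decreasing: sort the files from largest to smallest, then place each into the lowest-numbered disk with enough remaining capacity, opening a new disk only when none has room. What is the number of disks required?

5 disks

Sorted descending: 53, 51, 50, 50, 49, 48, 48, 45, 43, 42.
53 GB → disk 1 (remaining 75 GB)
51 GB → disk 1 (remaining 24 GB)
50 GB → disk 2 (remaining 78 GB)
50 GB → disk 2 (remaining 28 GB)
49 GB → disk 3 (remaining 79 GB)
48 GB → disk 3 (remaining 31 GB)
48 GB → disk 4 (remaining 80 GB)
45 GB → disk 4 (remaining 35 GB)
43 GB → disk 5 (remaining 85 GB)
42 GB → disk 5 (remaining 43 GB)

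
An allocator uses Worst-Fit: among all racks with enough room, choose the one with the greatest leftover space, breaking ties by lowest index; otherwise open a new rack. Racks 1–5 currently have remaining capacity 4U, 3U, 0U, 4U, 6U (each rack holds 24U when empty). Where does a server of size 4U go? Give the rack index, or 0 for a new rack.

5

Racks with room: rack 1 (4U), rack 4 (4U), rack 5 (6U).
Most room is rack 5 with 6U free.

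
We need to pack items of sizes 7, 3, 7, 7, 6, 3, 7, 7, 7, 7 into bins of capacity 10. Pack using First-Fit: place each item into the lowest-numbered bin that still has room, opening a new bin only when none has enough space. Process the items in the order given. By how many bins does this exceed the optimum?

0

First-Fit: [7,3] [7,3] [7] [6] [7] [7] [7] [7] → 8 bins.
8 items exceed 5 (half the capacity), and no two of those can share a bin, so at least 8 bins are needed.
So 8 is already optimal.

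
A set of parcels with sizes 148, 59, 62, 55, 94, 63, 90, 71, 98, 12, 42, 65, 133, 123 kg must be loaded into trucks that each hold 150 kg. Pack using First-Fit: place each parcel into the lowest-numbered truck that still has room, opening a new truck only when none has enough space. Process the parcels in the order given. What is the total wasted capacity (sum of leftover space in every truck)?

235

truck 1: place 148 kg, 2 kg left
truck 2: place 59 kg, 91 kg left
truck 2: place 62 kg, 29 kg left
truck 3: place 55 kg, 95 kg left
truck 3: place 94 kg, 1 kg left
truck 4: place 63 kg, 87 kg left
truck 5: place 90 kg, 60 kg left
truck 4: place 71 kg, 16 kg left
truck 6: place 98 kg, 52 kg left
truck 2: place 12 kg, 17 kg left
truck 5: place 42 kg, 18 kg left
truck 7: place 65 kg, 85 kg left
truck 8: place 133 kg, 17 kg left
truck 9: place 123 kg, 27 kg left
9 trucks × 150 kg = 1350 kg; used 1115 kg; unused 235 kg.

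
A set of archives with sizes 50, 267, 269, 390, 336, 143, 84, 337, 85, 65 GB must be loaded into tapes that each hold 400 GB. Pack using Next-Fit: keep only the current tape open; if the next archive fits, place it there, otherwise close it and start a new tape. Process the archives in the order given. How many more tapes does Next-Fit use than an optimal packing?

Next-Fit: [50,267] [269] [390] [336] [143,84] [337] [85,65] → 7 tapes.
Total size 2026 GB; any packing needs at least ⌈2026/400⌉ = 6 tapes.
An optimal packing achieves that bound: [390] [337,50] [336] [269,85] [267,84] [143,65] → 6 tapes.
Excess: 7 − 6 = 1.

1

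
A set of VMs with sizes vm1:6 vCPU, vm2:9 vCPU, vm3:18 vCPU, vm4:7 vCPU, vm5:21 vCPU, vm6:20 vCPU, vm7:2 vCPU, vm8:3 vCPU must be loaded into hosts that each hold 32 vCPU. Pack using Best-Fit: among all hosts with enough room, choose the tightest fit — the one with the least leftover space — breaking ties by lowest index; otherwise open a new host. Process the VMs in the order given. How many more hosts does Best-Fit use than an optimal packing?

1

Best-Fit: [6,9] [18,7,2,3] [21] [20] → 4 hosts.
Total size 86 vCPU; any packing needs at least ⌈86/32⌉ = 3 hosts.
An optimal packing achieves that bound: [21,9,2] [20,7,3] [18,6] → 3 hosts.
Excess: 4 − 3 = 1.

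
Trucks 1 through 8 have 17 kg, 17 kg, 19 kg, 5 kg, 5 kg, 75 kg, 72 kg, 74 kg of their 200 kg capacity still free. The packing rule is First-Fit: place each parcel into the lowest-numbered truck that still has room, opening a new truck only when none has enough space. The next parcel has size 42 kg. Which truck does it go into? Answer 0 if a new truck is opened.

6

Trucks with room: truck 6 (75 kg), truck 7 (72 kg), truck 8 (74 kg).
The first with room is truck 6.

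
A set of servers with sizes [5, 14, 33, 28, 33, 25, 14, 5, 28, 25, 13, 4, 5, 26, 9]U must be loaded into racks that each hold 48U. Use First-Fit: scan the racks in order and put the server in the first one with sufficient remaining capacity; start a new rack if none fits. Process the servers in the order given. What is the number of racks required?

Put 5U in rack 1; 43U remain.
Put 14U in rack 1; 29U remain.
Put 33U in rack 2; 15U remain.
Put 28U in rack 1; 1U remain.
Put 33U in rack 3; 15U remain.
Put 25U in rack 4; 23U remain.
Put 14U in rack 2; 1U remain.
Put 5U in rack 3; 10U remain.
Put 28U in rack 5; 20U remain.
Put 25U in rack 6; 23U remain.
Put 13U in rack 4; 10U remain.
Put 4U in rack 3; 6U remain.
Put 5U in rack 3; 1U remain.
Put 26U in rack 7; 22U remain.
Put 9U in rack 4; 1U remain.
Final racks: [5,14,28] [33,14] [33,5,4,5] [25,13,9] [28] [25] [26].

7 racks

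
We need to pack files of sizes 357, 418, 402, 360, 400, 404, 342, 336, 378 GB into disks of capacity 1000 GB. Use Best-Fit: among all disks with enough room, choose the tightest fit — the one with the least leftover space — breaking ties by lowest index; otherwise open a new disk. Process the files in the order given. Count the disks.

357 GB → disk 1 (remaining 643 GB)
418 GB → disk 1 (remaining 225 GB)
402 GB → disk 2 (remaining 598 GB)
360 GB → disk 2 (remaining 238 GB)
400 GB → disk 3 (remaining 600 GB)
404 GB → disk 3 (remaining 196 GB)
342 GB → disk 4 (remaining 658 GB)
336 GB → disk 4 (remaining 322 GB)
378 GB → disk 5 (remaining 622 GB)

5 disks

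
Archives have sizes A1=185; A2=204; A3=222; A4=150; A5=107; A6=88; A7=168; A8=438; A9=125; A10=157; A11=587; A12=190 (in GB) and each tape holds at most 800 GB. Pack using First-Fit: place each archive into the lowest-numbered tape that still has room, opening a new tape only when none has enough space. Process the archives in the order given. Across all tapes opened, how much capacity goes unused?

579

A1 (185 GB) → tape 1 (remaining 615 GB)
A2 (204 GB) → tape 1 (remaining 411 GB)
A3 (222 GB) → tape 1 (remaining 189 GB)
A4 (150 GB) → tape 1 (remaining 39 GB)
A5 (107 GB) → tape 2 (remaining 693 GB)
A6 (88 GB) → tape 2 (remaining 605 GB)
A7 (168 GB) → tape 2 (remaining 437 GB)
A8 (438 GB) → tape 3 (remaining 362 GB)
A9 (125 GB) → tape 2 (remaining 312 GB)
A10 (157 GB) → tape 2 (remaining 155 GB)
A11 (587 GB) → tape 4 (remaining 213 GB)
A12 (190 GB) → tape 3 (remaining 172 GB)
4 tapes × 800 GB = 3200 GB; used 2621 GB; unused 579 GB.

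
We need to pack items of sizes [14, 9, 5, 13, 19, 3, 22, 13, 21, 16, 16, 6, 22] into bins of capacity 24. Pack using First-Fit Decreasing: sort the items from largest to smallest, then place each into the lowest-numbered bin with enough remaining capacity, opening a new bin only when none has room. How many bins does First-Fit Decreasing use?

Sorted descending: 22, 22, 21, 19, 16, 16, 14, 13, 13, 9, 6, 5, 3.
bin 1: place 22, 2 left
bin 2: place 22, 2 left
bin 3: place 21, 3 left
bin 4: place 19, 5 left
bin 5: place 16, 8 left
bin 6: place 16, 8 left
bin 7: place 14, 10 left
bin 8: place 13, 11 left
bin 9: place 13, 11 left
bin 7: place 9, 1 left
bin 5: place 6, 2 left
bin 4: place 5, 0 left
bin 3: place 3, 0 left
Final bins: [22] [22] [21,3] [19,5] [16,6] [16] [14,9] [13] [13].

9 bins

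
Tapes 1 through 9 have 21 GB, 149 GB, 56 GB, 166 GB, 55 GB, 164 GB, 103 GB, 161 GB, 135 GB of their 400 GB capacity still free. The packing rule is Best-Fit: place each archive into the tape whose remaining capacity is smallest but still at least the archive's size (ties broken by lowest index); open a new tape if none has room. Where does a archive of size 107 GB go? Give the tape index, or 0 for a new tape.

9

Tapes with room: tape 2 (149 GB), tape 4 (166 GB), tape 6 (164 GB), tape 8 (161 GB), tape 9 (135 GB).
Tightest fit is tape 9 with 135 GB free.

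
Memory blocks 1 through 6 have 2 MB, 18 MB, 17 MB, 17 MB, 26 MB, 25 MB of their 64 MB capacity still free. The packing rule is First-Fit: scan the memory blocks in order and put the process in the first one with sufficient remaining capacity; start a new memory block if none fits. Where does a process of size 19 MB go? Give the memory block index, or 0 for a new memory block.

Memory blocks with room: memory block 5 (26 MB), memory block 6 (25 MB).
The first with room is memory block 5.

5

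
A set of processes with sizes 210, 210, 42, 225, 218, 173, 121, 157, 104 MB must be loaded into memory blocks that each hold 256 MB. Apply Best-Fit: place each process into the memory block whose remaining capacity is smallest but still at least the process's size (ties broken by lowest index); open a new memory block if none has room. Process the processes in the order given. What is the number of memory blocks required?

7 memory blocks

Put 210 MB in memory block 1; 46 MB remain.
Put 210 MB in memory block 2; 46 MB remain.
Put 42 MB in memory block 1; 4 MB remain.
Put 225 MB in memory block 3; 31 MB remain.
Put 218 MB in memory block 4; 38 MB remain.
Put 173 MB in memory block 5; 83 MB remain.
Put 121 MB in memory block 6; 135 MB remain.
Put 157 MB in memory block 7; 99 MB remain.
Put 104 MB in memory block 6; 31 MB remain.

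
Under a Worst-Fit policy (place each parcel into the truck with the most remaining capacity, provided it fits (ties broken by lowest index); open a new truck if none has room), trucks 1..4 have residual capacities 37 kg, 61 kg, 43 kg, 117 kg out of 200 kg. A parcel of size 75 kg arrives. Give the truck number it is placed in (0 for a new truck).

4

Trucks with room: truck 4 (117 kg).
Most room is truck 4 with 117 kg free.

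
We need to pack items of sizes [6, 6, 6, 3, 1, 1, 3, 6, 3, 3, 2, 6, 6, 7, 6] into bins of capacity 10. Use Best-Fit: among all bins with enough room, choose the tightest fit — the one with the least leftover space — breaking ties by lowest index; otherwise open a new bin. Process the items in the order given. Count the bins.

8

bin 1: place 6, 4 left
bin 2: place 6, 4 left
bin 3: place 6, 4 left
bin 1: place 3, 1 left
bin 1: place 1, 0 left
bin 2: place 1, 3 left
bin 2: place 3, 0 left
bin 4: place 6, 4 left
bin 3: place 3, 1 left
bin 4: place 3, 1 left
bin 5: place 2, 8 left
bin 5: place 6, 2 left
bin 6: place 6, 4 left
bin 7: place 7, 3 left
bin 8: place 6, 4 left
Final bins: [6,3,1] [6,1,3] [6,3] [6,3] [2,6] [6] [7] [6].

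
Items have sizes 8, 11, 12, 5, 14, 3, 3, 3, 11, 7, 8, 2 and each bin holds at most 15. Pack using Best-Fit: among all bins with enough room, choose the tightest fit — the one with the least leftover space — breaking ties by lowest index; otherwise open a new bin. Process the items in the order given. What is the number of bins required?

6 bins

8 → bin 1 (remaining 7)
11 → bin 2 (remaining 4)
12 → bin 3 (remaining 3)
5 → bin 1 (remaining 2)
14 → bin 4 (remaining 1)
3 → bin 3 (remaining 0)
3 → bin 2 (remaining 1)
3 → bin 5 (remaining 12)
11 → bin 5 (remaining 1)
7 → bin 6 (remaining 8)
8 → bin 6 (remaining 0)
2 → bin 1 (remaining 0)
Final bins: [8,5,2] [11,3] [12,3] [14] [3,11] [7,8].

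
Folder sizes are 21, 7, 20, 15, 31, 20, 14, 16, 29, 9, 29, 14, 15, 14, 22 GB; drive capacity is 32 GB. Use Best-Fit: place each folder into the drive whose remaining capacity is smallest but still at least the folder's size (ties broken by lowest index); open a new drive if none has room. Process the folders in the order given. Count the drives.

21 GB → drive 1 (remaining 11 GB)
7 GB → drive 1 (remaining 4 GB)
20 GB → drive 2 (remaining 12 GB)
15 GB → drive 3 (remaining 17 GB)
31 GB → drive 4 (remaining 1 GB)
20 GB → drive 5 (remaining 12 GB)
14 GB → drive 3 (remaining 3 GB)
16 GB → drive 6 (remaining 16 GB)
29 GB → drive 7 (remaining 3 GB)
9 GB → drive 2 (remaining 3 GB)
29 GB → drive 8 (remaining 3 GB)
14 GB → drive 6 (remaining 2 GB)
15 GB → drive 9 (remaining 17 GB)
14 GB → drive 9 (remaining 3 GB)
22 GB → drive 10 (remaining 10 GB)
Final drives: [21,7] [20,9] [15,14] [31] [20] [16,14] [29] [29] [15,14] [22].

10 drives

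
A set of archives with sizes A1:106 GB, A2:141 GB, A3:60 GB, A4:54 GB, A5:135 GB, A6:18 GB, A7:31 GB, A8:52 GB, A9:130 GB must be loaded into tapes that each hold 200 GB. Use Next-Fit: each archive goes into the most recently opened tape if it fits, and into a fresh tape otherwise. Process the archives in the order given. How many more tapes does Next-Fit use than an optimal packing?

Next-Fit: [106] [141] [60,54] [135,18,31] [52,130] → 5 tapes.
Total size 727 GB; any packing needs at least ⌈727/200⌉ = 4 tapes.
An optimal packing achieves that bound: [141,54] [135,60] [130,52,18] [106,31] → 4 tapes.
Excess: 5 − 4 = 1.

1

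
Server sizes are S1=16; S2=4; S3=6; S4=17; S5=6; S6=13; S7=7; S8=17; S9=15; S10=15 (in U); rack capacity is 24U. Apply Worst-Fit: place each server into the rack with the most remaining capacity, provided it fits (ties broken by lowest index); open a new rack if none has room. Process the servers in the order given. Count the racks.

S1 (16U) → rack 1 (remaining 8U)
S2 (4U) → rack 1 (remaining 4U)
S3 (6U) → rack 2 (remaining 18U)
S4 (17U) → rack 2 (remaining 1U)
S5 (6U) → rack 3 (remaining 18U)
S6 (13U) → rack 3 (remaining 5U)
S7 (7U) → rack 4 (remaining 17U)
S8 (17U) → rack 4 (remaining 0U)
S9 (15U) → rack 5 (remaining 9U)
S10 (15U) → rack 6 (remaining 9U)

6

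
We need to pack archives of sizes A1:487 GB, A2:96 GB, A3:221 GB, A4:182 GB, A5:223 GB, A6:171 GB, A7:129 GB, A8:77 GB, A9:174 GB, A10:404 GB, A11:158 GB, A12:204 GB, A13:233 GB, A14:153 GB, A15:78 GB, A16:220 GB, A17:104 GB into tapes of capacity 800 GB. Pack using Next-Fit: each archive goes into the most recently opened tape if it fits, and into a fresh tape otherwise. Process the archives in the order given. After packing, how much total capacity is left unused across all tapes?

tape 1: place A1 (487 GB), 313 GB left
tape 1: place A2 (96 GB), 217 GB left
tape 2: place A3 (221 GB), 579 GB left
tape 2: place A4 (182 GB), 397 GB left
tape 2: place A5 (223 GB), 174 GB left
tape 2: place A6 (171 GB), 3 GB left
tape 3: place A7 (129 GB), 671 GB left
tape 3: place A8 (77 GB), 594 GB left
tape 3: place A9 (174 GB), 420 GB left
tape 3: place A10 (404 GB), 16 GB left
tape 4: place A11 (158 GB), 642 GB left
tape 4: place A12 (204 GB), 438 GB left
tape 4: place A13 (233 GB), 205 GB left
tape 4: place A14 (153 GB), 52 GB left
tape 5: place A15 (78 GB), 722 GB left
tape 5: place A16 (220 GB), 502 GB left
tape 5: place A17 (104 GB), 398 GB left
5 tapes × 800 GB = 4000 GB; used 3314 GB; unused 686 GB.

686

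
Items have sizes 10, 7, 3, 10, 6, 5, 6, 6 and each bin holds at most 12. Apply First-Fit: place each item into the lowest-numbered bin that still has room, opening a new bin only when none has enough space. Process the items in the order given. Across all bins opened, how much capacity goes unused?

7

Put 10 in bin 1; 2 remain.
Put 7 in bin 2; 5 remain.
Put 3 in bin 2; 2 remain.
Put 10 in bin 3; 2 remain.
Put 6 in bin 4; 6 remain.
Put 5 in bin 4; 1 remain.
Put 6 in bin 5; 6 remain.
Put 6 in bin 5; 0 remain.
5 bins × 12 = 60; used 53; unused 7.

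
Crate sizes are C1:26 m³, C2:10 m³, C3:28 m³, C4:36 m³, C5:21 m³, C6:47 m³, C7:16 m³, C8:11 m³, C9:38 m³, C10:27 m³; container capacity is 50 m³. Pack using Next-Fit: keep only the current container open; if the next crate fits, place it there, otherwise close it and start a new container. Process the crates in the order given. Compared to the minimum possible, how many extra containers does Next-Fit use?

Next-Fit: [26,10] [28] [36] [21] [47] [16,11] [38] [27] → 8 containers.
Total size 260 m³; any packing needs at least ⌈260/50⌉ = 6 containers.
An optimal packing achieves that bound: [47] [38,11] [36,10] [28,21] [27,16] [26] → 6 containers.
Excess: 8 − 6 = 2.

2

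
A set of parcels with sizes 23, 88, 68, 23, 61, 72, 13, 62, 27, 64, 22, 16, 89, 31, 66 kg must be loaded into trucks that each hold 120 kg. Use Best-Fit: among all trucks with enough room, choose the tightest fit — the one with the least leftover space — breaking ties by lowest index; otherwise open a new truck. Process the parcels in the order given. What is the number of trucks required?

Put 23 kg in truck 1; 97 kg remain.
Put 88 kg in truck 1; 9 kg remain.
Put 68 kg in truck 2; 52 kg remain.
Put 23 kg in truck 2; 29 kg remain.
Put 61 kg in truck 3; 59 kg remain.
Put 72 kg in truck 4; 48 kg remain.
Put 13 kg in truck 2; 16 kg remain.
Put 62 kg in truck 5; 58 kg remain.
Put 27 kg in truck 4; 21 kg remain.
Put 64 kg in truck 6; 56 kg remain.
Put 22 kg in truck 6; 34 kg remain.
Put 16 kg in truck 2; 0 kg remain.
Put 89 kg in truck 7; 31 kg remain.
Put 31 kg in truck 7; 0 kg remain.
Put 66 kg in truck 8; 54 kg remain.
Final trucks: [23,88] [68,23,13,16] [61] [72,27] [62] [64,22] [89,31] [66].

8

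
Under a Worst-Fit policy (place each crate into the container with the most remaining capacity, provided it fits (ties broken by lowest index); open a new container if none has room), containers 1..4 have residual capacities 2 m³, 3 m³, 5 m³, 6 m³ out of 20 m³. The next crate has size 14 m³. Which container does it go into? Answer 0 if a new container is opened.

0

No container has ≥ 14 m³ free, so a new container is opened.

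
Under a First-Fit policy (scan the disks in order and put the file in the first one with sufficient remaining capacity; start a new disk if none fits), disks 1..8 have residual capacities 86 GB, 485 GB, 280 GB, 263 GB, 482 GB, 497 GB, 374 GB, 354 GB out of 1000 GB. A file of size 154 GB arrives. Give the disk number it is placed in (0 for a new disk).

2

Disks with room: disk 2 (485 GB), disk 3 (280 GB), disk 4 (263 GB), disk 5 (482 GB), disk 6 (497 GB), disk 7 (374 GB), disk 8 (354 GB).
The first with room is disk 2.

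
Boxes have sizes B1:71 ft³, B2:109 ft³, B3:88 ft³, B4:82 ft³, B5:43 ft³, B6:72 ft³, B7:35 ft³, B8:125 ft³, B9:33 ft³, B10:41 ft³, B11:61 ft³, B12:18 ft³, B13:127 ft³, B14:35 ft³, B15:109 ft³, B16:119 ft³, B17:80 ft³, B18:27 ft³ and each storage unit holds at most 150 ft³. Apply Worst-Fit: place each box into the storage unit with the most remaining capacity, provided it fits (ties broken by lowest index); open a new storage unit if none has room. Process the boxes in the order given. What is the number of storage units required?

11

storage unit 1: place B1 (71 ft³), 79 ft³ left
storage unit 2: place B2 (109 ft³), 41 ft³ left
storage unit 3: place B3 (88 ft³), 62 ft³ left
storage unit 4: place B4 (82 ft³), 68 ft³ left
storage unit 1: place B5 (43 ft³), 36 ft³ left
storage unit 5: place B6 (72 ft³), 78 ft³ left
storage unit 5: place B7 (35 ft³), 43 ft³ left
storage unit 6: place B8 (125 ft³), 25 ft³ left
storage unit 4: place B9 (33 ft³), 35 ft³ left
storage unit 3: place B10 (41 ft³), 21 ft³ left
storage unit 7: place B11 (61 ft³), 89 ft³ left
storage unit 7: place B12 (18 ft³), 71 ft³ left
storage unit 8: place B13 (127 ft³), 23 ft³ left
storage unit 7: place B14 (35 ft³), 36 ft³ left
storage unit 9: place B15 (109 ft³), 41 ft³ left
storage unit 10: place B16 (119 ft³), 31 ft³ left
storage unit 11: place B17 (80 ft³), 70 ft³ left
storage unit 11: place B18 (27 ft³), 43 ft³ left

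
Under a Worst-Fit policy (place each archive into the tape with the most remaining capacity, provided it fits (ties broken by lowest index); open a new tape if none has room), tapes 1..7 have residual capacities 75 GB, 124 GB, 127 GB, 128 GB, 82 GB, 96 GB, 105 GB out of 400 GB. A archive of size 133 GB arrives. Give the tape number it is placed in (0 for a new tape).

No tape has ≥ 133 GB free, so a new tape is opened.

0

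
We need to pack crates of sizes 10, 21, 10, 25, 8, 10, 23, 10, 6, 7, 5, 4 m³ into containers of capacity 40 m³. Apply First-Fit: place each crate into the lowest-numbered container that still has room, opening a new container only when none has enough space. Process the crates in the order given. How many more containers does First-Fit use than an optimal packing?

First-Fit: [10,21,8] [10,25,5] [10,23,6] [10,7,4] → 4 containers.
Total size 139 m³; any packing needs at least ⌈139/40⌉ = 4 containers.
So 4 is already optimal.

0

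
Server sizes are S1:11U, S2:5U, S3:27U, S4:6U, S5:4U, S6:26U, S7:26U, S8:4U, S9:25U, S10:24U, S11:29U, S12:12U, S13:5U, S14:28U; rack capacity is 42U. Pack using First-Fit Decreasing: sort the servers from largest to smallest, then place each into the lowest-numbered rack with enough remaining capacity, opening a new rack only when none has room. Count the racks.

Sorted descending: 29, 28, 27, 26, 26, 25, 24, 12, 11, 6, 5, 5, 4, 4.
29U → rack 1 (remaining 13U)
28U → rack 2 (remaining 14U)
27U → rack 3 (remaining 15U)
26U → rack 4 (remaining 16U)
26U → rack 5 (remaining 16U)
25U → rack 6 (remaining 17U)
24U → rack 7 (remaining 18U)
12U → rack 1 (remaining 1U)
11U → rack 2 (remaining 3U)
6U → rack 3 (remaining 9U)
5U → rack 3 (remaining 4U)
5U → rack 4 (remaining 11U)
4U → rack 3 (remaining 0U)
4U → rack 4 (remaining 7U)
Final racks: [29,12] [28,11] [27,6,5,4] [26,5,4] [26] [25] [24].

7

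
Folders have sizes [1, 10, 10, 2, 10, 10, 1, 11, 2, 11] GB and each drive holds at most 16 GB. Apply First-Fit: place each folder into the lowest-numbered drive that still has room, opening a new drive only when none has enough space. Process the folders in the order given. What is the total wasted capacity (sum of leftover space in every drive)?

drive 1: place 1 GB, 15 GB left
drive 1: place 10 GB, 5 GB left
drive 2: place 10 GB, 6 GB left
drive 1: place 2 GB, 3 GB left
drive 3: place 10 GB, 6 GB left
drive 4: place 10 GB, 6 GB left
drive 1: place 1 GB, 2 GB left
drive 5: place 11 GB, 5 GB left
drive 1: place 2 GB, 0 GB left
drive 6: place 11 GB, 5 GB left
6 drives × 16 GB = 96 GB; used 68 GB; unused 28 GB.

28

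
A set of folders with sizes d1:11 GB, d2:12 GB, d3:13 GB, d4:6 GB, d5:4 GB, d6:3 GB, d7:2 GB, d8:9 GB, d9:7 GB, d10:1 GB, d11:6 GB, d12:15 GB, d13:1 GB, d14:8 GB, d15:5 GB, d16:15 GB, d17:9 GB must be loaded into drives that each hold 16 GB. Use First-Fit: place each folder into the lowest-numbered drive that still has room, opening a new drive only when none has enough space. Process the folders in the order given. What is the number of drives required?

9

Put d1 (11 GB) in drive 1; 5 GB remain.
Put d2 (12 GB) in drive 2; 4 GB remain.
Put d3 (13 GB) in drive 3; 3 GB remain.
Put d4 (6 GB) in drive 4; 10 GB remain.
Put d5 (4 GB) in drive 1; 1 GB remain.
Put d6 (3 GB) in drive 2; 1 GB remain.
Put d7 (2 GB) in drive 3; 1 GB remain.
Put d8 (9 GB) in drive 4; 1 GB remain.
Put d9 (7 GB) in drive 5; 9 GB remain.
Put d10 (1 GB) in drive 1; 0 GB remain.
Put d11 (6 GB) in drive 5; 3 GB remain.
Put d12 (15 GB) in drive 6; 1 GB remain.
Put d13 (1 GB) in drive 2; 0 GB remain.
Put d14 (8 GB) in drive 7; 8 GB remain.
Put d15 (5 GB) in drive 7; 3 GB remain.
Put d16 (15 GB) in drive 8; 1 GB remain.
Put d17 (9 GB) in drive 9; 7 GB remain.
Final drives: [11,4,1] [12,3,1] [13,2] [6,9] [7,6] [15] [8,5] [15] [9].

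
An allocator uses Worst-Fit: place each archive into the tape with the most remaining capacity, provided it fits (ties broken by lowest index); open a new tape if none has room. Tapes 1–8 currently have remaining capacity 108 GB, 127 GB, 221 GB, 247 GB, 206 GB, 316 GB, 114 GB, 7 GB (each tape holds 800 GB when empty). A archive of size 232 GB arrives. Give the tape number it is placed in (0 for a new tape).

6

Tapes with room: tape 4 (247 GB), tape 6 (316 GB).
Most room is tape 6 with 316 GB free.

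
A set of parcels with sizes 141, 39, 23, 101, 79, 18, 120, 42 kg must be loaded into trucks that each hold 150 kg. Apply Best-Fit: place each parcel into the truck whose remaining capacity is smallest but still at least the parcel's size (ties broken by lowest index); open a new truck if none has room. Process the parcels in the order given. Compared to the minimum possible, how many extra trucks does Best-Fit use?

Best-Fit: [141] [39,23,79] [101,18] [120] [42] → 5 trucks.
Total size 563 kg; any packing needs at least ⌈563/150⌉ = 4 trucks.
An optimal packing achieves that bound: [141] [120,23] [101,42] [79,39,18] → 4 trucks.
Excess: 5 − 4 = 1.

1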